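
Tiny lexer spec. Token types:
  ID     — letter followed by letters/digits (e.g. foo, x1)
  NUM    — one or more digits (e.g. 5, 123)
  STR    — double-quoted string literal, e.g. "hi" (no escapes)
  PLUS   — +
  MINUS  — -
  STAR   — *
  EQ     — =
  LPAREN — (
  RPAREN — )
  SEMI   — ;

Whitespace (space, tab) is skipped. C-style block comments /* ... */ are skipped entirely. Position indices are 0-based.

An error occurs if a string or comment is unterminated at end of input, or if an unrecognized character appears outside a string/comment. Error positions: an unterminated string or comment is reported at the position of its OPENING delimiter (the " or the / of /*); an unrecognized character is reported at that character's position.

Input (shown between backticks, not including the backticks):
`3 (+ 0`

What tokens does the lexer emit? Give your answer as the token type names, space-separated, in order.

pos=0: emit NUM '3' (now at pos=1)
pos=2: emit LPAREN '('
pos=3: emit PLUS '+'
pos=5: emit NUM '0' (now at pos=6)
DONE. 4 tokens: [NUM, LPAREN, PLUS, NUM]

Answer: NUM LPAREN PLUS NUM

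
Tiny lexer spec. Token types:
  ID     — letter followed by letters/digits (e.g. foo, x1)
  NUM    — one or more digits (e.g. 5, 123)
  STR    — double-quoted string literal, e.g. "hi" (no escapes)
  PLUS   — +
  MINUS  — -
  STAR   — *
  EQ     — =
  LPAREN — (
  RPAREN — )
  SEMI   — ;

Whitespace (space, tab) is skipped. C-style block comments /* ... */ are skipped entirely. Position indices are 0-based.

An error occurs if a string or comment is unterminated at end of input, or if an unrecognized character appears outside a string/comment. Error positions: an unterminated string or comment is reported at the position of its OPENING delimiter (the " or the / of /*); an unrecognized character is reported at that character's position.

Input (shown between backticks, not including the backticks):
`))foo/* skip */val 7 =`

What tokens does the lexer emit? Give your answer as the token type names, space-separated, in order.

pos=0: emit RPAREN ')'
pos=1: emit RPAREN ')'
pos=2: emit ID 'foo' (now at pos=5)
pos=5: enter COMMENT mode (saw '/*')
exit COMMENT mode (now at pos=15)
pos=15: emit ID 'val' (now at pos=18)
pos=19: emit NUM '7' (now at pos=20)
pos=21: emit EQ '='
DONE. 6 tokens: [RPAREN, RPAREN, ID, ID, NUM, EQ]

Answer: RPAREN RPAREN ID ID NUM EQ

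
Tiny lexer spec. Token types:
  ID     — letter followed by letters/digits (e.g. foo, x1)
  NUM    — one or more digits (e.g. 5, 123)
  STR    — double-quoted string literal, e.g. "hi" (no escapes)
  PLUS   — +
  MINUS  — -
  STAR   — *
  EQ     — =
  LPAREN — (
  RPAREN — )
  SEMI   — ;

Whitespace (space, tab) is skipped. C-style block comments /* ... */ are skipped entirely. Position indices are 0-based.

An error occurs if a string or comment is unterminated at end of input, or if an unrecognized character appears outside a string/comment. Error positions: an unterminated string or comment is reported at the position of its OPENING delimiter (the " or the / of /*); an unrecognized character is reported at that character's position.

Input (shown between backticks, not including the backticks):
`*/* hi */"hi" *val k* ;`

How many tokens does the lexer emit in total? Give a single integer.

Answer: 7

Derivation:
pos=0: emit STAR '*'
pos=1: enter COMMENT mode (saw '/*')
exit COMMENT mode (now at pos=9)
pos=9: enter STRING mode
pos=9: emit STR "hi" (now at pos=13)
pos=14: emit STAR '*'
pos=15: emit ID 'val' (now at pos=18)
pos=19: emit ID 'k' (now at pos=20)
pos=20: emit STAR '*'
pos=22: emit SEMI ';'
DONE. 7 tokens: [STAR, STR, STAR, ID, ID, STAR, SEMI]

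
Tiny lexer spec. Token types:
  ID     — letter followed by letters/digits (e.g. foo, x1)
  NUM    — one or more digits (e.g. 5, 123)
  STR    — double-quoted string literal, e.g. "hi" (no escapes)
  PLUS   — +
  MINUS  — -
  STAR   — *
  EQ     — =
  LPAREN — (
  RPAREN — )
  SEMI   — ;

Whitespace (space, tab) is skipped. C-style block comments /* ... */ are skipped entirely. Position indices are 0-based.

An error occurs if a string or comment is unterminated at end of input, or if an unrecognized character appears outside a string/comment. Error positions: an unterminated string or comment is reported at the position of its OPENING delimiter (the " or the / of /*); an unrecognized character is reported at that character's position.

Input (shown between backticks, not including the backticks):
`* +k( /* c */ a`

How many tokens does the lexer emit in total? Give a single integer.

pos=0: emit STAR '*'
pos=2: emit PLUS '+'
pos=3: emit ID 'k' (now at pos=4)
pos=4: emit LPAREN '('
pos=6: enter COMMENT mode (saw '/*')
exit COMMENT mode (now at pos=13)
pos=14: emit ID 'a' (now at pos=15)
DONE. 5 tokens: [STAR, PLUS, ID, LPAREN, ID]

Answer: 5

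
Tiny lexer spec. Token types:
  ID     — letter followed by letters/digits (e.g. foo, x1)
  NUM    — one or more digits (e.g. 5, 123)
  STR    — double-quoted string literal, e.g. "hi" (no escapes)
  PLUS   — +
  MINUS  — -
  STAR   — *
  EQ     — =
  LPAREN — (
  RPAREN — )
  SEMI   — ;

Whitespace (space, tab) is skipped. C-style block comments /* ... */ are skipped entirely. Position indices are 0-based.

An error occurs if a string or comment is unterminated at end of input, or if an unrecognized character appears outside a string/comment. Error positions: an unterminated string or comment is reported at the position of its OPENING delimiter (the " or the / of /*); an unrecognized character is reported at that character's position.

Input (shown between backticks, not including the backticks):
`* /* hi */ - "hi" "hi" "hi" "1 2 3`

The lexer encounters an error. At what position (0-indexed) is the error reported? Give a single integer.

Answer: 28

Derivation:
pos=0: emit STAR '*'
pos=2: enter COMMENT mode (saw '/*')
exit COMMENT mode (now at pos=10)
pos=11: emit MINUS '-'
pos=13: enter STRING mode
pos=13: emit STR "hi" (now at pos=17)
pos=18: enter STRING mode
pos=18: emit STR "hi" (now at pos=22)
pos=23: enter STRING mode
pos=23: emit STR "hi" (now at pos=27)
pos=28: enter STRING mode
pos=28: ERROR — unterminated string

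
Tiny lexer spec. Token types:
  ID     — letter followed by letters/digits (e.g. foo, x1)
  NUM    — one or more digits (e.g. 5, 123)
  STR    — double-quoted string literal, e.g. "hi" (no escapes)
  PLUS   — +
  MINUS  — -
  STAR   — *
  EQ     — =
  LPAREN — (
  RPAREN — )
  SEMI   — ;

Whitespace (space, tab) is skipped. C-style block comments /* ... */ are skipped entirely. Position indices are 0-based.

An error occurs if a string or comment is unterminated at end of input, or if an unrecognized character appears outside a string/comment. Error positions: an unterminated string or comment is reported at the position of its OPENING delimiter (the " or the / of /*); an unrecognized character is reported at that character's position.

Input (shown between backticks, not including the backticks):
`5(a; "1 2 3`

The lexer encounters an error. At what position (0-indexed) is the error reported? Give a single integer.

Answer: 5

Derivation:
pos=0: emit NUM '5' (now at pos=1)
pos=1: emit LPAREN '('
pos=2: emit ID 'a' (now at pos=3)
pos=3: emit SEMI ';'
pos=5: enter STRING mode
pos=5: ERROR — unterminated string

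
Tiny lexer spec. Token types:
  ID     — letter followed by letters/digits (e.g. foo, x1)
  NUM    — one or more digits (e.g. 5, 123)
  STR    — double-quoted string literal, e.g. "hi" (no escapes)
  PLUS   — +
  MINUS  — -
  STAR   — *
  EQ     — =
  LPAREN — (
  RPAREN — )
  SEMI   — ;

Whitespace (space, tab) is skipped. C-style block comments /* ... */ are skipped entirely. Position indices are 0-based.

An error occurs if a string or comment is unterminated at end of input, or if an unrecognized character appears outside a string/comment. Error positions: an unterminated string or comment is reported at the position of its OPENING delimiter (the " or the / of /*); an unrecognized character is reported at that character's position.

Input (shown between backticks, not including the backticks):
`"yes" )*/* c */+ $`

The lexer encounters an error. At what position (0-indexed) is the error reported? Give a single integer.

pos=0: enter STRING mode
pos=0: emit STR "yes" (now at pos=5)
pos=6: emit RPAREN ')'
pos=7: emit STAR '*'
pos=8: enter COMMENT mode (saw '/*')
exit COMMENT mode (now at pos=15)
pos=15: emit PLUS '+'
pos=17: ERROR — unrecognized char '$'

Answer: 17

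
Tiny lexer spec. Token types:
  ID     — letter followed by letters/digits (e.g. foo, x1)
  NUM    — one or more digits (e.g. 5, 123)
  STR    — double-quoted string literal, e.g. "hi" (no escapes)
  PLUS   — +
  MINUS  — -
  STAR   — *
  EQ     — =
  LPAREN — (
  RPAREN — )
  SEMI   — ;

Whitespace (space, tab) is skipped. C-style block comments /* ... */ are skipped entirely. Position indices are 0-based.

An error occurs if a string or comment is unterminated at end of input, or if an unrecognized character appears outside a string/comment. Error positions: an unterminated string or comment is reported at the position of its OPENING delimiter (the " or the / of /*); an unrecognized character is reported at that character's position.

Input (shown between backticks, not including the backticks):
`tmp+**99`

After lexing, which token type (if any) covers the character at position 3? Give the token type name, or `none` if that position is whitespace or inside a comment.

Answer: PLUS

Derivation:
pos=0: emit ID 'tmp' (now at pos=3)
pos=3: emit PLUS '+'
pos=4: emit STAR '*'
pos=5: emit STAR '*'
pos=6: emit NUM '99' (now at pos=8)
DONE. 5 tokens: [ID, PLUS, STAR, STAR, NUM]
Position 3: char is '+' -> PLUS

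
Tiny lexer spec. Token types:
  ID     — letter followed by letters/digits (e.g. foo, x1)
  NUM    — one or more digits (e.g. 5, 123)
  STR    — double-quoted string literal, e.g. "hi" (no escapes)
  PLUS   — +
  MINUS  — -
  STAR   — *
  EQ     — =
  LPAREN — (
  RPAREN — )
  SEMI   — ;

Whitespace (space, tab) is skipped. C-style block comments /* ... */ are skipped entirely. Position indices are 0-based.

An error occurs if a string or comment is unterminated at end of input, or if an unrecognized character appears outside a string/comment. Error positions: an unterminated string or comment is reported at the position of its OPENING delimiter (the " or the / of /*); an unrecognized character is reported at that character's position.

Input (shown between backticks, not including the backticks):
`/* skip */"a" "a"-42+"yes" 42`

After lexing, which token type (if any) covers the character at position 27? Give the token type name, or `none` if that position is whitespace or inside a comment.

Answer: NUM

Derivation:
pos=0: enter COMMENT mode (saw '/*')
exit COMMENT mode (now at pos=10)
pos=10: enter STRING mode
pos=10: emit STR "a" (now at pos=13)
pos=14: enter STRING mode
pos=14: emit STR "a" (now at pos=17)
pos=17: emit MINUS '-'
pos=18: emit NUM '42' (now at pos=20)
pos=20: emit PLUS '+'
pos=21: enter STRING mode
pos=21: emit STR "yes" (now at pos=26)
pos=27: emit NUM '42' (now at pos=29)
DONE. 7 tokens: [STR, STR, MINUS, NUM, PLUS, STR, NUM]
Position 27: char is '4' -> NUM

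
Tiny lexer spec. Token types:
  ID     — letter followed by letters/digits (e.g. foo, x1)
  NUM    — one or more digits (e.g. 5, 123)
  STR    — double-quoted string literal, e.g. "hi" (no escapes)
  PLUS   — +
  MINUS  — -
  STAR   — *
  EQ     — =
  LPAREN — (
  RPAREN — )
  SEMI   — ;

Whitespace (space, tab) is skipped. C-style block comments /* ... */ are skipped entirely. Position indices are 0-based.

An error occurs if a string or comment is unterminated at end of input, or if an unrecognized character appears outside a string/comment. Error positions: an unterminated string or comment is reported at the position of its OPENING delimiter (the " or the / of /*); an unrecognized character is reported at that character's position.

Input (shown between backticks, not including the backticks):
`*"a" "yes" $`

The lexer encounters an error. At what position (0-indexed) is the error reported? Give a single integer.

Answer: 11

Derivation:
pos=0: emit STAR '*'
pos=1: enter STRING mode
pos=1: emit STR "a" (now at pos=4)
pos=5: enter STRING mode
pos=5: emit STR "yes" (now at pos=10)
pos=11: ERROR — unrecognized char '$'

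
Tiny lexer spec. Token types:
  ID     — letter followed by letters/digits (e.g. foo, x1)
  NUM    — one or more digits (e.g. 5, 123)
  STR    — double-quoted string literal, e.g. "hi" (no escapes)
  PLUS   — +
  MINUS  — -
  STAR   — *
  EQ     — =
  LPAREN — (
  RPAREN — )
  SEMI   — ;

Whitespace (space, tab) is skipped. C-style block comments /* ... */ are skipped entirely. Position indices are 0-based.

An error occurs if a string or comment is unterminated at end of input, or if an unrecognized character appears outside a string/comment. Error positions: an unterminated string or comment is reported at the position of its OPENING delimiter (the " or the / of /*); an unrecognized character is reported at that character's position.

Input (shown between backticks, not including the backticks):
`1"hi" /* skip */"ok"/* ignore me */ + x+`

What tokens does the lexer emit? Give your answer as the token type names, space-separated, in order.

Answer: NUM STR STR PLUS ID PLUS

Derivation:
pos=0: emit NUM '1' (now at pos=1)
pos=1: enter STRING mode
pos=1: emit STR "hi" (now at pos=5)
pos=6: enter COMMENT mode (saw '/*')
exit COMMENT mode (now at pos=16)
pos=16: enter STRING mode
pos=16: emit STR "ok" (now at pos=20)
pos=20: enter COMMENT mode (saw '/*')
exit COMMENT mode (now at pos=35)
pos=36: emit PLUS '+'
pos=38: emit ID 'x' (now at pos=39)
pos=39: emit PLUS '+'
DONE. 6 tokens: [NUM, STR, STR, PLUS, ID, PLUS]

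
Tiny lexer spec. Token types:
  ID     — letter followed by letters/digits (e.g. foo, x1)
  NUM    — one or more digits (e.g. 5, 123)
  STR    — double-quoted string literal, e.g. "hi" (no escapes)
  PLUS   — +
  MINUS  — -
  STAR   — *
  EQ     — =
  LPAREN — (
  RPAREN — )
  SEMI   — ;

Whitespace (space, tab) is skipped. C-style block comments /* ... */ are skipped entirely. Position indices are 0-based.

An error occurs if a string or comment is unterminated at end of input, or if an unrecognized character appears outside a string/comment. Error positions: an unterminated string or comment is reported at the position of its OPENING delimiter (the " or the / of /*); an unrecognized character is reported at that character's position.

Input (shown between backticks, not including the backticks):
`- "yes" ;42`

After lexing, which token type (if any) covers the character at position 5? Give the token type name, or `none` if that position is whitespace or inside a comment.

Answer: STR

Derivation:
pos=0: emit MINUS '-'
pos=2: enter STRING mode
pos=2: emit STR "yes" (now at pos=7)
pos=8: emit SEMI ';'
pos=9: emit NUM '42' (now at pos=11)
DONE. 4 tokens: [MINUS, STR, SEMI, NUM]
Position 5: char is 's' -> STR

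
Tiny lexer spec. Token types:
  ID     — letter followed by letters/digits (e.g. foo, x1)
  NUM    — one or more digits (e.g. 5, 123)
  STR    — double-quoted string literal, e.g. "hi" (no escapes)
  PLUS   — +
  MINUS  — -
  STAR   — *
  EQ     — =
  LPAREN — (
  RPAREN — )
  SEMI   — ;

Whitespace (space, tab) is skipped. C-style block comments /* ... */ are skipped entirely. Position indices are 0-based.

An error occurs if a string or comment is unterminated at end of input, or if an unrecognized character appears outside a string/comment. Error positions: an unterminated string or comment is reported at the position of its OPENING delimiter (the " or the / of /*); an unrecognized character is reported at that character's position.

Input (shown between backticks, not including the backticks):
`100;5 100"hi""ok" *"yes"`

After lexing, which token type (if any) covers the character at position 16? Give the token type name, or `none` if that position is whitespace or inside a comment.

Answer: STR

Derivation:
pos=0: emit NUM '100' (now at pos=3)
pos=3: emit SEMI ';'
pos=4: emit NUM '5' (now at pos=5)
pos=6: emit NUM '100' (now at pos=9)
pos=9: enter STRING mode
pos=9: emit STR "hi" (now at pos=13)
pos=13: enter STRING mode
pos=13: emit STR "ok" (now at pos=17)
pos=18: emit STAR '*'
pos=19: enter STRING mode
pos=19: emit STR "yes" (now at pos=24)
DONE. 8 tokens: [NUM, SEMI, NUM, NUM, STR, STR, STAR, STR]
Position 16: char is '"' -> STR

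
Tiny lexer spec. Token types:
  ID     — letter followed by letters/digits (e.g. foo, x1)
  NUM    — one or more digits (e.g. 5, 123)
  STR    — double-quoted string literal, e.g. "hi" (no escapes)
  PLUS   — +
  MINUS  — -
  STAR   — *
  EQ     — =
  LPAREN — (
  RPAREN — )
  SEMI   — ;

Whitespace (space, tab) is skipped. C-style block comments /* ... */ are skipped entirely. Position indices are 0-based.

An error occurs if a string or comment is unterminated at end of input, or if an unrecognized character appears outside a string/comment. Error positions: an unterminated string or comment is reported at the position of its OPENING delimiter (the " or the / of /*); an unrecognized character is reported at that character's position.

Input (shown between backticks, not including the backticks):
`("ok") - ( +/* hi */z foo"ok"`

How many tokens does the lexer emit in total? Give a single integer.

Answer: 9

Derivation:
pos=0: emit LPAREN '('
pos=1: enter STRING mode
pos=1: emit STR "ok" (now at pos=5)
pos=5: emit RPAREN ')'
pos=7: emit MINUS '-'
pos=9: emit LPAREN '('
pos=11: emit PLUS '+'
pos=12: enter COMMENT mode (saw '/*')
exit COMMENT mode (now at pos=20)
pos=20: emit ID 'z' (now at pos=21)
pos=22: emit ID 'foo' (now at pos=25)
pos=25: enter STRING mode
pos=25: emit STR "ok" (now at pos=29)
DONE. 9 tokens: [LPAREN, STR, RPAREN, MINUS, LPAREN, PLUS, ID, ID, STR]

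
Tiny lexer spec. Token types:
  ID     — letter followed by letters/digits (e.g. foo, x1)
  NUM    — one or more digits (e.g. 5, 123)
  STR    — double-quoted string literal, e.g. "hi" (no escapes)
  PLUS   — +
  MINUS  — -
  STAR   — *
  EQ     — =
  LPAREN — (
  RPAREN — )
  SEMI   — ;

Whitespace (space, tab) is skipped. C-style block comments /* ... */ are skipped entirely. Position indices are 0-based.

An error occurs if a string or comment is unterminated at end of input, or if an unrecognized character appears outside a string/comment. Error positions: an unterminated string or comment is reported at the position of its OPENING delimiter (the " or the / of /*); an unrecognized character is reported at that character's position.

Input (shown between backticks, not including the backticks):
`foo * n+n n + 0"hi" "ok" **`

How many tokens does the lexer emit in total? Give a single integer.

Answer: 12

Derivation:
pos=0: emit ID 'foo' (now at pos=3)
pos=4: emit STAR '*'
pos=6: emit ID 'n' (now at pos=7)
pos=7: emit PLUS '+'
pos=8: emit ID 'n' (now at pos=9)
pos=10: emit ID 'n' (now at pos=11)
pos=12: emit PLUS '+'
pos=14: emit NUM '0' (now at pos=15)
pos=15: enter STRING mode
pos=15: emit STR "hi" (now at pos=19)
pos=20: enter STRING mode
pos=20: emit STR "ok" (now at pos=24)
pos=25: emit STAR '*'
pos=26: emit STAR '*'
DONE. 12 tokens: [ID, STAR, ID, PLUS, ID, ID, PLUS, NUM, STR, STR, STAR, STAR]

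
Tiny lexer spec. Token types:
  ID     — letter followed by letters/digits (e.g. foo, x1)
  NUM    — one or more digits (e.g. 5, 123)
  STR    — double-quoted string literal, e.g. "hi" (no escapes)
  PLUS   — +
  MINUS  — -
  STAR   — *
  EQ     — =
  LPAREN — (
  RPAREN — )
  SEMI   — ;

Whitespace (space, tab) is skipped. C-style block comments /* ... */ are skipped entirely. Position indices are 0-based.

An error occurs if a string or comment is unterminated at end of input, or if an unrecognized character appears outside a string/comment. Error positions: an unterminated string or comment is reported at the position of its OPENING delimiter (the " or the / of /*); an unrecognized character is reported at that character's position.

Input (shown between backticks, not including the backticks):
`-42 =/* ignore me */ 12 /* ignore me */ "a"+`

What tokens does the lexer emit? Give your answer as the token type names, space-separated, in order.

Answer: MINUS NUM EQ NUM STR PLUS

Derivation:
pos=0: emit MINUS '-'
pos=1: emit NUM '42' (now at pos=3)
pos=4: emit EQ '='
pos=5: enter COMMENT mode (saw '/*')
exit COMMENT mode (now at pos=20)
pos=21: emit NUM '12' (now at pos=23)
pos=24: enter COMMENT mode (saw '/*')
exit COMMENT mode (now at pos=39)
pos=40: enter STRING mode
pos=40: emit STR "a" (now at pos=43)
pos=43: emit PLUS '+'
DONE. 6 tokens: [MINUS, NUM, EQ, NUM, STR, PLUS]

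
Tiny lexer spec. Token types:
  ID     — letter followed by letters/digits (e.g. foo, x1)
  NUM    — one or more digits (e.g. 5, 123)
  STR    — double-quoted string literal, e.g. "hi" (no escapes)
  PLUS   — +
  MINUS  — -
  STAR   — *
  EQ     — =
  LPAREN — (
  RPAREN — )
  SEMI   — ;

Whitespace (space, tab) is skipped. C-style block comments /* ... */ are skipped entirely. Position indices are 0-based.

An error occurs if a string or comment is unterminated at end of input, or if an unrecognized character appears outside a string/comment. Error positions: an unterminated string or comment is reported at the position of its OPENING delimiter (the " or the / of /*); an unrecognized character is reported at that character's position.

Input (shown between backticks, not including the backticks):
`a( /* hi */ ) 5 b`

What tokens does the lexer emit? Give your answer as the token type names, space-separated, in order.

pos=0: emit ID 'a' (now at pos=1)
pos=1: emit LPAREN '('
pos=3: enter COMMENT mode (saw '/*')
exit COMMENT mode (now at pos=11)
pos=12: emit RPAREN ')'
pos=14: emit NUM '5' (now at pos=15)
pos=16: emit ID 'b' (now at pos=17)
DONE. 5 tokens: [ID, LPAREN, RPAREN, NUM, ID]

Answer: ID LPAREN RPAREN NUM ID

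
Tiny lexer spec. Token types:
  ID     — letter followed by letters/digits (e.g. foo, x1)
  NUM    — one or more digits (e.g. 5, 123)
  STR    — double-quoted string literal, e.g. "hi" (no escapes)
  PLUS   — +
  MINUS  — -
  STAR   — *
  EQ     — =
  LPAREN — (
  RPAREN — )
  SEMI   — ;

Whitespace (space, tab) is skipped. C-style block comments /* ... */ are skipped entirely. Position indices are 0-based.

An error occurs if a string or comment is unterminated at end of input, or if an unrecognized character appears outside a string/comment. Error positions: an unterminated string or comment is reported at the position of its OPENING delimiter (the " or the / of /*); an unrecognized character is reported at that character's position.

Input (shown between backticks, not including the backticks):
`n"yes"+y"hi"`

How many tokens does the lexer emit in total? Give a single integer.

pos=0: emit ID 'n' (now at pos=1)
pos=1: enter STRING mode
pos=1: emit STR "yes" (now at pos=6)
pos=6: emit PLUS '+'
pos=7: emit ID 'y' (now at pos=8)
pos=8: enter STRING mode
pos=8: emit STR "hi" (now at pos=12)
DONE. 5 tokens: [ID, STR, PLUS, ID, STR]

Answer: 5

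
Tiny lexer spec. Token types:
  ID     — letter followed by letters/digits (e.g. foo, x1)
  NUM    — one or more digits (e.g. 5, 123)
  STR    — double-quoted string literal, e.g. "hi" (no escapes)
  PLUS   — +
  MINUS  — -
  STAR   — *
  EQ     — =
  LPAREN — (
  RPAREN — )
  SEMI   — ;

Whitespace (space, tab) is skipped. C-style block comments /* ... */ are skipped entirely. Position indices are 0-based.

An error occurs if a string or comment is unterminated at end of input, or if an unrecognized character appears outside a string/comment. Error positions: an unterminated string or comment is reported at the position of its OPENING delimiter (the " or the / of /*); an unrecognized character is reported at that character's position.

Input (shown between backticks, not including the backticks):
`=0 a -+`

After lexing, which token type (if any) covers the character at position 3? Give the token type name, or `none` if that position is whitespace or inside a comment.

Answer: ID

Derivation:
pos=0: emit EQ '='
pos=1: emit NUM '0' (now at pos=2)
pos=3: emit ID 'a' (now at pos=4)
pos=5: emit MINUS '-'
pos=6: emit PLUS '+'
DONE. 5 tokens: [EQ, NUM, ID, MINUS, PLUS]
Position 3: char is 'a' -> ID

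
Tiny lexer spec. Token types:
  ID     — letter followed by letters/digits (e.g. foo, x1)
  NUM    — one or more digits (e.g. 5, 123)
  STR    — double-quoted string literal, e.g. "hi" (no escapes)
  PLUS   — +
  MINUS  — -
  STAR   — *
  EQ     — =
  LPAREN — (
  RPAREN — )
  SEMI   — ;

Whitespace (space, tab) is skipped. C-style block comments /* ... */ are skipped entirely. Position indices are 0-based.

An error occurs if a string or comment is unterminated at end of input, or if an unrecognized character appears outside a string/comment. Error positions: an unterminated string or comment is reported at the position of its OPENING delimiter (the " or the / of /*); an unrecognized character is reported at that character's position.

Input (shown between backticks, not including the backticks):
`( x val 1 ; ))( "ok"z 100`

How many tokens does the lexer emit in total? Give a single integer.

pos=0: emit LPAREN '('
pos=2: emit ID 'x' (now at pos=3)
pos=4: emit ID 'val' (now at pos=7)
pos=8: emit NUM '1' (now at pos=9)
pos=10: emit SEMI ';'
pos=12: emit RPAREN ')'
pos=13: emit RPAREN ')'
pos=14: emit LPAREN '('
pos=16: enter STRING mode
pos=16: emit STR "ok" (now at pos=20)
pos=20: emit ID 'z' (now at pos=21)
pos=22: emit NUM '100' (now at pos=25)
DONE. 11 tokens: [LPAREN, ID, ID, NUM, SEMI, RPAREN, RPAREN, LPAREN, STR, ID, NUM]

Answer: 11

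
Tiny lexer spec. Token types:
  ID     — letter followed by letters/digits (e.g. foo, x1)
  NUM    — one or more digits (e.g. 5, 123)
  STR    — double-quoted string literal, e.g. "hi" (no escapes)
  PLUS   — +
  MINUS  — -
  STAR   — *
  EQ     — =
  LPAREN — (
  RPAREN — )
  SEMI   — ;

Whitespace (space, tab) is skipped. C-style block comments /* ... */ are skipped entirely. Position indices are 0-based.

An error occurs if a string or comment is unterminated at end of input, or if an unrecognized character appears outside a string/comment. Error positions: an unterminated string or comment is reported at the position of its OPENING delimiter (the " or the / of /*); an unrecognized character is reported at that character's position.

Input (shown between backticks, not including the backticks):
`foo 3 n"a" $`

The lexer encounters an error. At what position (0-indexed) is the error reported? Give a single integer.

Answer: 11

Derivation:
pos=0: emit ID 'foo' (now at pos=3)
pos=4: emit NUM '3' (now at pos=5)
pos=6: emit ID 'n' (now at pos=7)
pos=7: enter STRING mode
pos=7: emit STR "a" (now at pos=10)
pos=11: ERROR — unrecognized char '$'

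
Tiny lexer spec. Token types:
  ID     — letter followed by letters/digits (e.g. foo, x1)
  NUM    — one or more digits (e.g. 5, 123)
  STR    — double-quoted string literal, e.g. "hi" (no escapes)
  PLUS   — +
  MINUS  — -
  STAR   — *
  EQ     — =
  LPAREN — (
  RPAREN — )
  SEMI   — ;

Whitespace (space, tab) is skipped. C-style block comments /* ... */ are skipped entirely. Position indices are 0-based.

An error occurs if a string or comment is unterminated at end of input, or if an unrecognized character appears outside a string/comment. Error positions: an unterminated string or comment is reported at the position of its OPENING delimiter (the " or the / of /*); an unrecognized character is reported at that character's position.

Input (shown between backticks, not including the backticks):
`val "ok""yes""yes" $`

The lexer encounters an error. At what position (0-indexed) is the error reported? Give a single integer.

Answer: 19

Derivation:
pos=0: emit ID 'val' (now at pos=3)
pos=4: enter STRING mode
pos=4: emit STR "ok" (now at pos=8)
pos=8: enter STRING mode
pos=8: emit STR "yes" (now at pos=13)
pos=13: enter STRING mode
pos=13: emit STR "yes" (now at pos=18)
pos=19: ERROR — unrecognized char '$'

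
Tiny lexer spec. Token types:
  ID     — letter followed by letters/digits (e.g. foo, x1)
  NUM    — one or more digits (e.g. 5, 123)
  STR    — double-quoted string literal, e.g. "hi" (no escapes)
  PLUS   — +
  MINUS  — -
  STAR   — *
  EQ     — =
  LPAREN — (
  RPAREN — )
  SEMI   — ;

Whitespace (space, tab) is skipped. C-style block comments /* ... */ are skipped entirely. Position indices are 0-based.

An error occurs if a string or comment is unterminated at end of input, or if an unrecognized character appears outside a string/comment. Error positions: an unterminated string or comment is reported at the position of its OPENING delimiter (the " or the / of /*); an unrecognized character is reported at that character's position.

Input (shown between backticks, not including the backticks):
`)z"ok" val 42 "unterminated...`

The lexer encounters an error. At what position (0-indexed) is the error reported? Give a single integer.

pos=0: emit RPAREN ')'
pos=1: emit ID 'z' (now at pos=2)
pos=2: enter STRING mode
pos=2: emit STR "ok" (now at pos=6)
pos=7: emit ID 'val' (now at pos=10)
pos=11: emit NUM '42' (now at pos=13)
pos=14: enter STRING mode
pos=14: ERROR — unterminated string

Answer: 14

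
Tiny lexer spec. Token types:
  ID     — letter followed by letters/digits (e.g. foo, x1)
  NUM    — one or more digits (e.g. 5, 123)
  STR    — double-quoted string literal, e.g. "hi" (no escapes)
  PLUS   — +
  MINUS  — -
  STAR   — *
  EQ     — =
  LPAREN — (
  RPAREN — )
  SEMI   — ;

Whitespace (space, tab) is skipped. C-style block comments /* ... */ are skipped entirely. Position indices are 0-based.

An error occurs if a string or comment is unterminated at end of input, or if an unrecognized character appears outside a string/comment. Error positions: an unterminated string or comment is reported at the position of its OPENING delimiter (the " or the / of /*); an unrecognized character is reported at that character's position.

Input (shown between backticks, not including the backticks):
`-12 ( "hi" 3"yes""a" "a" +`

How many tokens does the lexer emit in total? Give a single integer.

pos=0: emit MINUS '-'
pos=1: emit NUM '12' (now at pos=3)
pos=4: emit LPAREN '('
pos=6: enter STRING mode
pos=6: emit STR "hi" (now at pos=10)
pos=11: emit NUM '3' (now at pos=12)
pos=12: enter STRING mode
pos=12: emit STR "yes" (now at pos=17)
pos=17: enter STRING mode
pos=17: emit STR "a" (now at pos=20)
pos=21: enter STRING mode
pos=21: emit STR "a" (now at pos=24)
pos=25: emit PLUS '+'
DONE. 9 tokens: [MINUS, NUM, LPAREN, STR, NUM, STR, STR, STR, PLUS]

Answer: 9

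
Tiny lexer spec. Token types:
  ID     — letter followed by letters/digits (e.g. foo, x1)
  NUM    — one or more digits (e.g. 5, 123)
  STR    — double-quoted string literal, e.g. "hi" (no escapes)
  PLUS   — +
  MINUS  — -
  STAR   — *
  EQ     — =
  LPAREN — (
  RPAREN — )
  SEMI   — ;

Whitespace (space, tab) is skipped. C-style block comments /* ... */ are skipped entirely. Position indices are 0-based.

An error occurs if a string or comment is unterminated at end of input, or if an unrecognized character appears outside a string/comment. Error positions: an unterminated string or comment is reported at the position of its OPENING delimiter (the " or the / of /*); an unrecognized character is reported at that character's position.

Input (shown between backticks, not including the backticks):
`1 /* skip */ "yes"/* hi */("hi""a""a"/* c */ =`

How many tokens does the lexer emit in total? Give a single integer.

Answer: 7

Derivation:
pos=0: emit NUM '1' (now at pos=1)
pos=2: enter COMMENT mode (saw '/*')
exit COMMENT mode (now at pos=12)
pos=13: enter STRING mode
pos=13: emit STR "yes" (now at pos=18)
pos=18: enter COMMENT mode (saw '/*')
exit COMMENT mode (now at pos=26)
pos=26: emit LPAREN '('
pos=27: enter STRING mode
pos=27: emit STR "hi" (now at pos=31)
pos=31: enter STRING mode
pos=31: emit STR "a" (now at pos=34)
pos=34: enter STRING mode
pos=34: emit STR "a" (now at pos=37)
pos=37: enter COMMENT mode (saw '/*')
exit COMMENT mode (now at pos=44)
pos=45: emit EQ '='
DONE. 7 tokens: [NUM, STR, LPAREN, STR, STR, STR, EQ]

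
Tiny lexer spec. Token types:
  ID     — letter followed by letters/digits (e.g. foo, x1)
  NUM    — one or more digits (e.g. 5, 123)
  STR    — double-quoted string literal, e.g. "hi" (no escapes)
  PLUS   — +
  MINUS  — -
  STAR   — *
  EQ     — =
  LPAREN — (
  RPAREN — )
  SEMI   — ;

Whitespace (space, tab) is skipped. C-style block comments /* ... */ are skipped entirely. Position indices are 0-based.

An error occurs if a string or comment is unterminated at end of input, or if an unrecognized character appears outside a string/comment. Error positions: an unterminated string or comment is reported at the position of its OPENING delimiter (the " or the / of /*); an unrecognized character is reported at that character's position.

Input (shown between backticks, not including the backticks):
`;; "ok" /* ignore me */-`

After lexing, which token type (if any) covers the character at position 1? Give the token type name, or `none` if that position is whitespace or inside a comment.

Answer: SEMI

Derivation:
pos=0: emit SEMI ';'
pos=1: emit SEMI ';'
pos=3: enter STRING mode
pos=3: emit STR "ok" (now at pos=7)
pos=8: enter COMMENT mode (saw '/*')
exit COMMENT mode (now at pos=23)
pos=23: emit MINUS '-'
DONE. 4 tokens: [SEMI, SEMI, STR, MINUS]
Position 1: char is ';' -> SEMI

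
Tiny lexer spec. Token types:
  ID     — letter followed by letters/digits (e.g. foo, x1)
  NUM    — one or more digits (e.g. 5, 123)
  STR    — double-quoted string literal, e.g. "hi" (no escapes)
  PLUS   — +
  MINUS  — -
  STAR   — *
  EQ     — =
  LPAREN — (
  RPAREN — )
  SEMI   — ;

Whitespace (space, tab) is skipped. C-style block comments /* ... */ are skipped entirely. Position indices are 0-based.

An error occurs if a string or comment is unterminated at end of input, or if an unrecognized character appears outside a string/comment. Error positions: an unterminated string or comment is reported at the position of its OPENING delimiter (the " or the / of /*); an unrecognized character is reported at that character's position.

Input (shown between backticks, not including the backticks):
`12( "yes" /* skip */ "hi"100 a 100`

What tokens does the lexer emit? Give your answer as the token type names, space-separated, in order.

Answer: NUM LPAREN STR STR NUM ID NUM

Derivation:
pos=0: emit NUM '12' (now at pos=2)
pos=2: emit LPAREN '('
pos=4: enter STRING mode
pos=4: emit STR "yes" (now at pos=9)
pos=10: enter COMMENT mode (saw '/*')
exit COMMENT mode (now at pos=20)
pos=21: enter STRING mode
pos=21: emit STR "hi" (now at pos=25)
pos=25: emit NUM '100' (now at pos=28)
pos=29: emit ID 'a' (now at pos=30)
pos=31: emit NUM '100' (now at pos=34)
DONE. 7 tokens: [NUM, LPAREN, STR, STR, NUM, ID, NUM]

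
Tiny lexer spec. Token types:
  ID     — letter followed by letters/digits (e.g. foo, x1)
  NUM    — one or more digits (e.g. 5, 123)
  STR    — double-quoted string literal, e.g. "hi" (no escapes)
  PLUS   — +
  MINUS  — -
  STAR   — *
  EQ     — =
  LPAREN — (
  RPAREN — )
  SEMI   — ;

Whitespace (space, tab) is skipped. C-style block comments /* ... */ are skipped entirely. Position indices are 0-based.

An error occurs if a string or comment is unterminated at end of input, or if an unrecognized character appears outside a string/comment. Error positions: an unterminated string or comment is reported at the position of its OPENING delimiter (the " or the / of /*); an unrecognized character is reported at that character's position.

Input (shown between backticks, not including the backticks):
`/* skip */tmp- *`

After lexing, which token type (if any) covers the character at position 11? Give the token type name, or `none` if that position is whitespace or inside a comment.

Answer: ID

Derivation:
pos=0: enter COMMENT mode (saw '/*')
exit COMMENT mode (now at pos=10)
pos=10: emit ID 'tmp' (now at pos=13)
pos=13: emit MINUS '-'
pos=15: emit STAR '*'
DONE. 3 tokens: [ID, MINUS, STAR]
Position 11: char is 'm' -> ID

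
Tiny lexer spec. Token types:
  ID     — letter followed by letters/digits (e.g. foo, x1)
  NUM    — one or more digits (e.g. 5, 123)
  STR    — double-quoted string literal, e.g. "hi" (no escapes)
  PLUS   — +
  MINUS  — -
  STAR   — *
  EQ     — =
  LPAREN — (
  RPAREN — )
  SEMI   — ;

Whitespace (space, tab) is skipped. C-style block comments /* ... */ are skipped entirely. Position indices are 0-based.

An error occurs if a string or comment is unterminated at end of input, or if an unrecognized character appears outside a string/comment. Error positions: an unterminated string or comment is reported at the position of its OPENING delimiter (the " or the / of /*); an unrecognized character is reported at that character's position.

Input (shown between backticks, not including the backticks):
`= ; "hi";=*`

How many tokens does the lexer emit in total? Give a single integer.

pos=0: emit EQ '='
pos=2: emit SEMI ';'
pos=4: enter STRING mode
pos=4: emit STR "hi" (now at pos=8)
pos=8: emit SEMI ';'
pos=9: emit EQ '='
pos=10: emit STAR '*'
DONE. 6 tokens: [EQ, SEMI, STR, SEMI, EQ, STAR]

Answer: 6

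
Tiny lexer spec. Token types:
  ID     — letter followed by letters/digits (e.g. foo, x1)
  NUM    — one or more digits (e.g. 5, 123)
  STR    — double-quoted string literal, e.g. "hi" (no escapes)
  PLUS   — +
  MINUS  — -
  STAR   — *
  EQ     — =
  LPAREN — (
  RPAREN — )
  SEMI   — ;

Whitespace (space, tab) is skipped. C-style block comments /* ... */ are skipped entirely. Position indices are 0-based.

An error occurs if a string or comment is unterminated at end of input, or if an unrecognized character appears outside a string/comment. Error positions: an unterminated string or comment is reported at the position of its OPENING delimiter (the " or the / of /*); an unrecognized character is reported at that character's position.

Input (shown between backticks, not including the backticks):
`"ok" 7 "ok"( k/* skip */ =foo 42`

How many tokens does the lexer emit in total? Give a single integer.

pos=0: enter STRING mode
pos=0: emit STR "ok" (now at pos=4)
pos=5: emit NUM '7' (now at pos=6)
pos=7: enter STRING mode
pos=7: emit STR "ok" (now at pos=11)
pos=11: emit LPAREN '('
pos=13: emit ID 'k' (now at pos=14)
pos=14: enter COMMENT mode (saw '/*')
exit COMMENT mode (now at pos=24)
pos=25: emit EQ '='
pos=26: emit ID 'foo' (now at pos=29)
pos=30: emit NUM '42' (now at pos=32)
DONE. 8 tokens: [STR, NUM, STR, LPAREN, ID, EQ, ID, NUM]

Answer: 8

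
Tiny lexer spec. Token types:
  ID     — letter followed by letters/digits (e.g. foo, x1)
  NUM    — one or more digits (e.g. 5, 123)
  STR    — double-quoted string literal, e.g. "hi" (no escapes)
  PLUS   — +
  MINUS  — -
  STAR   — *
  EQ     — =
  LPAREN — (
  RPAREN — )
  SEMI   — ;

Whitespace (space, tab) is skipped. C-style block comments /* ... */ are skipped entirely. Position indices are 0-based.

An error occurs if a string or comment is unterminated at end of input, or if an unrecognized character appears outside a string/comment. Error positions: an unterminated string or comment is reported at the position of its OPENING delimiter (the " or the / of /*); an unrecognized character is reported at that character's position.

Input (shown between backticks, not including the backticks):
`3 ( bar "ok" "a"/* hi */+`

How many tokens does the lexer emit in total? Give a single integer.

pos=0: emit NUM '3' (now at pos=1)
pos=2: emit LPAREN '('
pos=4: emit ID 'bar' (now at pos=7)
pos=8: enter STRING mode
pos=8: emit STR "ok" (now at pos=12)
pos=13: enter STRING mode
pos=13: emit STR "a" (now at pos=16)
pos=16: enter COMMENT mode (saw '/*')
exit COMMENT mode (now at pos=24)
pos=24: emit PLUS '+'
DONE. 6 tokens: [NUM, LPAREN, ID, STR, STR, PLUS]

Answer: 6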